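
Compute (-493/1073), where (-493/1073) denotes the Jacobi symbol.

0

(-493/1073)
  = (580/1073)    [-493 ≡ 580 mod 1073]
  = (145/1073)    [1073 ≡ 1 mod 8 ⇒ (2/1073)^2 = +1]
  = (1073/145)    [QR: 145 ≡ 1 mod 4, sign kept]
  = (58/145)    [1073 ≡ 58 mod 145]
  = (29/145)    [145 ≡ 1 mod 8 ⇒ (2/145) = +1]
  = (145/29)    [QR: 29 ≡ 1 mod 4, sign kept]
  = (0/29)    [145 ≡ 0 mod 29]
  = 0    [numerator 0, gcd > 1]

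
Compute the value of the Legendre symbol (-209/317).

(-209/317)
  = (108/317)    [-209 ≡ 108 mod 317]
  = (27/317)    [317 ≡ 5 mod 8 ⇒ (2/317)^2 = +1]
  = (317/27)    [QR: 317 ≡ 1 mod 4, sign kept]
  = (20/27)    [317 ≡ 20 mod 27]
  = (5/27)    [27 ≡ 3 mod 8 ⇒ (2/27)^2 = +1]
  = (27/5)    [QR: 5 ≡ 1 mod 4, sign kept]
  = (2/5)    [27 ≡ 2 mod 5]
  = -(1/5)    [5 ≡ 5 mod 8 ⇒ (2/5) = -1]
  = -1    [(1/5) = 1]

-1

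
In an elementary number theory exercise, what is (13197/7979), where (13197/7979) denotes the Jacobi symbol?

(13197/7979)
  = (5218/7979)    [13197 ≡ 5218 mod 7979]
  = -(2609/7979)    [7979 ≡ 3 mod 8 ⇒ (2/7979) = -1]
  = -(7979/2609)    [QR: 2609 ≡ 1 mod 4, sign kept]
  = -(152/2609)    [7979 ≡ 152 mod 2609]
  = -(19/2609)    [2609 ≡ 1 mod 8 ⇒ (2/2609)^3 = +1]
  = -(2609/19)    [QR: 2609 ≡ 1 mod 4, sign kept]
  = -(6/19)    [2609 ≡ 6 mod 19]
  = (3/19)    [19 ≡ 3 mod 8 ⇒ (2/19) = -1]
  = -(19/3)    [QR: both ≡ 3 mod 4, sign flips]
  = -(1/3)    [19 ≡ 1 mod 3]
  = -1    [(1/3) = 1]

-1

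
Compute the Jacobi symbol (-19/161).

1

(-19/161)
  = (19/161)    [161 ≡ 1 mod 4 ⇒ (-1/161) = +1]
  = (161/19)    [QR: 161 ≡ 1 mod 4, sign kept]
  = (9/19)    [161 ≡ 9 mod 19]
  = (19/9)    [QR: 9 ≡ 1 mod 4, sign kept]
  = (1/9)    [19 ≡ 1 mod 9]
  = 1    [(1/9) = 1]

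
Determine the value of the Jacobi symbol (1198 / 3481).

1

(1198 / 3481)
  = (599 / 3481)    [3481 ≡ 1 mod 8 ⇒ (2 / 3481) = +1]
  = (3481 / 599)    [QR: 3481 ≡ 1 mod 4, sign kept]
  = (486 / 599)    [3481 ≡ 486 mod 599]
  = (243 / 599)    [599 ≡ 7 mod 8 ⇒ (2 / 599) = +1]
  = -(599 / 243)    [QR: both ≡ 3 mod 4, sign flips]
  = -(113 / 243)    [599 ≡ 113 mod 243]
  = -(243 / 113)    [QR: 113 ≡ 1 mod 4, sign kept]
  = -(17 / 113)    [243 ≡ 17 mod 113]
  = -(113 / 17)    [QR: 17 ≡ 1 mod 4, sign kept]
  = -(11 / 17)    [113 ≡ 11 mod 17]
  = -(17 / 11)    [QR: 17 ≡ 1 mod 4, sign kept]
  = -(6 / 11)    [17 ≡ 6 mod 11]
  = (3 / 11)    [11 ≡ 3 mod 8 ⇒ (2 / 11) = -1]
  = -(11 / 3)    [QR: both ≡ 3 mod 4, sign flips]
  = -(2 / 3)    [11 ≡ 2 mod 3]
  = (1 / 3)    [3 ≡ 3 mod 8 ⇒ (2 / 3) = -1]
  = 1    [(1 / 3) = 1]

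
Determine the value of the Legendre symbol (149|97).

Reduce the numerator: 149 ≡ 52 (mod 97), so (149|97) = (52|97).
Factor out 2: 52 = 2^2·13. Since 97 ≡ 1 (mod 8), (2|97) = +1, and (2|97)^2 = +1. Now have (13|97).
13 ≡ 1 (mod 4), so quadratic reciprocity gives (13|97) = (97|13). Reduce: 97 ≡ 6 (mod 13). Now have (6|13).
Factor out 2: 6 = 2·3. Since 13 ≡ 5 (mod 8), (2|13) = -1. Now have -(3|13).
13 ≡ 1 (mod 4), so quadratic reciprocity gives (3|13) = (13|3). Reduce: 13 ≡ 1 (mod 3). Now have -(1|3).
(1|3) = 1. Collecting the sign factors: -1.

-1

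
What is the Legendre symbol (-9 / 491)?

-1

Pull out -1: (-9 / 491) = (-1 / 491)·(9 / 491). Since 491 ≡ 3 (mod 4), (-1 / 491) = -1. Now have -(9 / 491).
9 ≡ 1 (mod 4), so quadratic reciprocity gives (9 / 491) = (491 / 9). Reduce: 491 ≡ 5 (mod 9). Now have -(5 / 9).
5 ≡ 1 (mod 4), so quadratic reciprocity gives (5 / 9) = (9 / 5). Reduce: 9 ≡ 4 (mod 5). Now have -(4 / 5).
Factor out 2: 4 = 2^2. Since 5 ≡ 5 (mod 8), (2 / 5) = -1, and (2 / 5)^2 = +1. Now have -(1 / 5).
(1 / 5) = 1. Collecting the sign factors: -1.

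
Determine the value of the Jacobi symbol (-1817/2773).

1

Reduce the numerator: -1817 ≡ 956 (mod 2773), so (-1817/2773) = (956/2773).
Factor out 2: 956 = 2^2·239. Since 2773 ≡ 5 (mod 8), (2/2773) = -1, and (2/2773)^2 = +1. Now have (239/2773).
2773 ≡ 1 (mod 4), so quadratic reciprocity gives (239/2773) = (2773/239). Reduce: 2773 ≡ 144 (mod 239). Now have (144/239).
Factor out 2: 144 = 2^4·9. Since 239 ≡ 7 (mod 8), (2/239) = +1, and (2/239)^4 = +1. Now have (9/239).
9 ≡ 1 (mod 4), so quadratic reciprocity gives (9/239) = (239/9). Reduce: 239 ≡ 5 (mod 9). Now have (5/9).
5 ≡ 1 (mod 4), so quadratic reciprocity gives (5/9) = (9/5). Reduce: 9 ≡ 4 (mod 5). Now have (4/5).
Factor out 2: 4 = 2^2. Since 5 ≡ 5 (mod 8), (2/5) = -1, and (2/5)^2 = +1. Now have (1/5).
(1/5) = 1. Collecting the sign factors: 1.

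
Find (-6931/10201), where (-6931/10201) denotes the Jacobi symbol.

1

(-6931/10201)
  = (3270/10201)    [-6931 ≡ 3270 mod 10201]
  = (1635/10201)    [10201 ≡ 1 mod 8 ⇒ (2/10201) = +1]
  = (10201/1635)    [QR: 10201 ≡ 1 mod 4, sign kept]
  = (391/1635)    [10201 ≡ 391 mod 1635]
  = -(1635/391)    [QR: both ≡ 3 mod 4, sign flips]
  = -(71/391)    [1635 ≡ 71 mod 391]
  = (391/71)    [QR: both ≡ 3 mod 4, sign flips]
  = (36/71)    [391 ≡ 36 mod 71]
  = (9/71)    [71 ≡ 7 mod 8 ⇒ (2/71)^2 = +1]
  = (71/9)    [QR: 9 ≡ 1 mod 4, sign kept]
  = (8/9)    [71 ≡ 8 mod 9]
  = (1/9)    [9 ≡ 1 mod 8 ⇒ (2/9)^3 = +1]
  = 1    [(1/9) = 1]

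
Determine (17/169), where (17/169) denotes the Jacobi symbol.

1

(17/169)
  = (169/17)    [QR: 17 ≡ 1 mod 4, sign kept]
  = (16/17)    [169 ≡ 16 mod 17]
  = (1/17)    [17 ≡ 1 mod 8 ⇒ (2/17)^4 = +1]
  = 1    [(1/17) = 1]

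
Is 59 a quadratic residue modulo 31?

yes

Reduce the numerator: 59 ≡ 28 (mod 31), so (59|31) = (28|31).
Factor out 2: 28 = 2^2·7. Since 31 ≡ 7 (mod 8), (2|31) = +1, and (2|31)^2 = +1. Now have (7|31).
Both 7 ≡ 3 and 31 ≡ 3 (mod 4), so reciprocity gives (7|31) = -(31|7). Reduce: 31 ≡ 3 (mod 7). Now have -(3|7).
Both 3 ≡ 3 and 7 ≡ 3 (mod 4), so reciprocity gives (3|7) = -(7|3). Reduce: 7 ≡ 1 (mod 3). Now have (1|3).
(1|3) = 1. Collecting the sign factors: 1.
(59|31) = 1, and 31 is prime, so 59 is a quadratic residue mod 31.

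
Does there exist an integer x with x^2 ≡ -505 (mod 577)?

(-505|577)
  = (72|577)    [-505 ≡ 72 mod 577]
  = (9|577)    [577 ≡ 1 mod 8 ⇒ (2|577)^3 = +1]
  = (577|9)    [QR: 9 ≡ 1 mod 4, sign kept]
  = (1|9)    [577 ≡ 1 mod 9]
  = 1    [(1|9) = 1]
(-505|577) = 1, and 577 is prime, so -505 is a quadratic residue mod 577.

yes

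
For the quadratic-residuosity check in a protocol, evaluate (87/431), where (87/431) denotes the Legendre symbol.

1

(87/431)
  = -(431/87)    [QR: both ≡ 3 mod 4, sign flips]
  = -(83/87)    [431 ≡ 83 mod 87]
  = (87/83)    [QR: both ≡ 3 mod 4, sign flips]
  = (4/83)    [87 ≡ 4 mod 83]
  = (1/83)    [83 ≡ 3 mod 8 ⇒ (2/83)^2 = +1]
  = 1    [(1/83) = 1]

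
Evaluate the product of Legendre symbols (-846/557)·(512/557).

-1

By multiplicativity, (-846·512/557) = (-846/557)·(512/557).
First factor (-846/557):
(-846/557)
  = (268/557)    [-846 ≡ 268 mod 557]
  = (67/557)    [557 ≡ 5 mod 8 ⇒ (2/557)^2 = +1]
  = (557/67)    [QR: 557 ≡ 1 mod 4, sign kept]
  = (21/67)    [557 ≡ 21 mod 67]
  = (67/21)    [QR: 21 ≡ 1 mod 4, sign kept]
  = (4/21)    [67 ≡ 4 mod 21]
  = (1/21)    [21 ≡ 5 mod 8 ⇒ (2/21)^2 = +1]
  = 1    [(1/21) = 1]
Second factor (512/557):
(512/557)
  = -(1/557)    [557 ≡ 5 mod 8 ⇒ (2/557)^9 = -1]
  = -1    [(1/557) = 1]
Product: (1)·(-1) = -1.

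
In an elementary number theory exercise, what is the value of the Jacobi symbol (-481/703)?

0

Reduce the numerator: -481 ≡ 222 (mod 703), so (-481/703) = (222/703).
Factor out 2: 222 = 2·111. Since 703 ≡ 7 (mod 8), (2/703) = +1. Now have (111/703).
Both 111 ≡ 3 and 703 ≡ 3 (mod 4), so reciprocity gives (111/703) = -(703/111). Reduce: 703 ≡ 37 (mod 111). Now have -(37/111).
37 ≡ 1 (mod 4), so quadratic reciprocity gives (37/111) = (111/37). Reduce: 111 ≡ 0 (mod 37). Now have -(0/37).
The numerator is now 0 with denominator 37 > 1: the symbol is 0.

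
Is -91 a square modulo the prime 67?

no

(-91|67)
  = (43|67)    [-91 ≡ 43 mod 67]
  = -(67|43)    [QR: both ≡ 3 mod 4, sign flips]
  = -(24|43)    [67 ≡ 24 mod 43]
  = (3|43)    [43 ≡ 3 mod 8 ⇒ (2|43)^3 = -1]
  = -(43|3)    [QR: both ≡ 3 mod 4, sign flips]
  = -(1|3)    [43 ≡ 1 mod 3]
  = -1    [(1|3) = 1]
The Legendre symbol is -1, so x^2 ≡ -91 (mod 67) has no solution.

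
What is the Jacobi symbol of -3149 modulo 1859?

(-3149|1859)
  = (569|1859)    [-3149 ≡ 569 mod 1859]
  = (1859|569)    [QR: 569 ≡ 1 mod 4, sign kept]
  = (152|569)    [1859 ≡ 152 mod 569]
  = (19|569)    [569 ≡ 1 mod 8 ⇒ (2|569)^3 = +1]
  = (569|19)    [QR: 569 ≡ 1 mod 4, sign kept]
  = (18|19)    [569 ≡ 18 mod 19]
  = -(9|19)    [19 ≡ 3 mod 8 ⇒ (2|19) = -1]
  = -(19|9)    [QR: 9 ≡ 1 mod 4, sign kept]
  = -(1|9)    [19 ≡ 1 mod 9]
  = -1    [(1|9) = 1]

-1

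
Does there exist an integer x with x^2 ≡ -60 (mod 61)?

yes

Pull out -1: (-60/61) = (-1/61)·(60/61). Since 61 ≡ 1 (mod 4), (-1/61) = +1. Now have (60/61).
Factor out 2: 60 = 2^2·15. Since 61 ≡ 5 (mod 8), (2/61) = -1, and (2/61)^2 = +1. Now have (15/61).
61 ≡ 1 (mod 4), so quadratic reciprocity gives (15/61) = (61/15). Reduce: 61 ≡ 1 (mod 15). Now have (1/15).
(1/15) = 1. Collecting the sign factors: 1.
The Legendre symbol is 1, so x^2 ≡ -60 (mod 61) has solution.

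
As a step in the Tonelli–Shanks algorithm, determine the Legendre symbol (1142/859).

-1

Reduce the numerator: 1142 ≡ 283 (mod 859), so (1142/859) = (283/859).
Both 283 ≡ 3 and 859 ≡ 3 (mod 4), so reciprocity gives (283/859) = -(859/283). Reduce: 859 ≡ 10 (mod 283). Now have -(10/283).
Factor out 2: 10 = 2·5. Since 283 ≡ 3 (mod 8), (2/283) = -1. Now have (5/283).
5 ≡ 1 (mod 4), so quadratic reciprocity gives (5/283) = (283/5). Reduce: 283 ≡ 3 (mod 5). Now have (3/5).
5 ≡ 1 (mod 4), so quadratic reciprocity gives (3/5) = (5/3). Reduce: 5 ≡ 2 (mod 3). Now have (2/3).
Factor out 2: 2 = 2. Since 3 ≡ 3 (mod 8), (2/3) = -1. Now have -(1/3).
(1/3) = 1. Collecting the sign factors: -1.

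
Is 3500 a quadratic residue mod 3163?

no

Reduce the numerator: 3500 ≡ 337 (mod 3163), so (3500/3163) = (337/3163).
337 ≡ 1 (mod 4), so quadratic reciprocity gives (337/3163) = (3163/337). Reduce: 3163 ≡ 130 (mod 337). Now have (130/337).
Factor out 2: 130 = 2·65. Since 337 ≡ 1 (mod 8), (2/337) = +1. Now have (65/337).
65 ≡ 1 (mod 4), so quadratic reciprocity gives (65/337) = (337/65). Reduce: 337 ≡ 12 (mod 65). Now have (12/65).
Factor out 2: 12 = 2^2·3. Since 65 ≡ 1 (mod 8), (2/65) = +1, and (2/65)^2 = +1. Now have (3/65).
65 ≡ 1 (mod 4), so quadratic reciprocity gives (3/65) = (65/3). Reduce: 65 ≡ 2 (mod 3). Now have (2/3).
Factor out 2: 2 = 2. Since 3 ≡ 3 (mod 8), (2/3) = -1. Now have -(1/3).
(1/3) = 1. Collecting the sign factors: -1.
(3500/3163) = -1, and 3163 is prime, so 3500 is not a quadratic residue mod 3163.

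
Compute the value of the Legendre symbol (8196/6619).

(8196/6619)
  = (1577/6619)    [8196 ≡ 1577 mod 6619]
  = (6619/1577)    [QR: 1577 ≡ 1 mod 4, sign kept]
  = (311/1577)    [6619 ≡ 311 mod 1577]
  = (1577/311)    [QR: 1577 ≡ 1 mod 4, sign kept]
  = (22/311)    [1577 ≡ 22 mod 311]
  = (11/311)    [311 ≡ 7 mod 8 ⇒ (2/311) = +1]
  = -(311/11)    [QR: both ≡ 3 mod 4, sign flips]
  = -(3/11)    [311 ≡ 3 mod 11]
  = (11/3)    [QR: both ≡ 3 mod 4, sign flips]
  = (2/3)    [11 ≡ 2 mod 3]
  = -(1/3)    [3 ≡ 3 mod 8 ⇒ (2/3) = -1]
  = -1    [(1/3) = 1]

-1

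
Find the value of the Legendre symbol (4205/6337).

-1

4205 ≡ 1 (mod 4), so quadratic reciprocity gives (4205/6337) = (6337/4205). Reduce: 6337 ≡ 2132 (mod 4205). Now have (2132/4205).
Factor out 2: 2132 = 2^2·533. Since 4205 ≡ 5 (mod 8), (2/4205) = -1, and (2/4205)^2 = +1. Now have (533/4205).
533 ≡ 1 (mod 4), so quadratic reciprocity gives (533/4205) = (4205/533). Reduce: 4205 ≡ 474 (mod 533). Now have (474/533).
Factor out 2: 474 = 2·237. Since 533 ≡ 5 (mod 8), (2/533) = -1. Now have -(237/533).
237 ≡ 1 (mod 4), so quadratic reciprocity gives (237/533) = (533/237). Reduce: 533 ≡ 59 (mod 237). Now have -(59/237).
237 ≡ 1 (mod 4), so quadratic reciprocity gives (59/237) = (237/59). Reduce: 237 ≡ 1 (mod 59). Now have -(1/59).
(1/59) = 1. Collecting the sign factors: -1.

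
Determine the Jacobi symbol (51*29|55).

1

By multiplicativity, (51·29|55) = (51|55)·(29|55).
First factor (51|55):
Both 51 ≡ 3 and 55 ≡ 3 (mod 4), so reciprocity gives (51|55) = -(55|51). Reduce: 55 ≡ 4 (mod 51). Now have -(4|51).
Factor out 2: 4 = 2^2. Since 51 ≡ 3 (mod 8), (2|51) = -1, and (2|51)^2 = +1. Now have -(1|51).
(1|51) = 1. Collecting the sign factors: -1.
Second factor (29|55):
29 ≡ 1 (mod 4), so quadratic reciprocity gives (29|55) = (55|29). Reduce: 55 ≡ 26 (mod 29). Now have (26|29).
Factor out 2: 26 = 2·13. Since 29 ≡ 5 (mod 8), (2|29) = -1. Now have -(13|29).
13 ≡ 1 (mod 4), so quadratic reciprocity gives (13|29) = (29|13). Reduce: 29 ≡ 3 (mod 13). Now have -(3|13).
13 ≡ 1 (mod 4), so quadratic reciprocity gives (3|13) = (13|3). Reduce: 13 ≡ 1 (mod 3). Now have -(1|3).
(1|3) = 1. Collecting the sign factors: -1.
Product: (-1)·(-1) = 1.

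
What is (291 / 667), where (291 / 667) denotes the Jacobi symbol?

-1

Both 291 ≡ 3 and 667 ≡ 3 (mod 4), so reciprocity gives (291 / 667) = -(667 / 291). Reduce: 667 ≡ 85 (mod 291). Now have -(85 / 291).
85 ≡ 1 (mod 4), so quadratic reciprocity gives (85 / 291) = (291 / 85). Reduce: 291 ≡ 36 (mod 85). Now have -(36 / 85).
Factor out 2: 36 = 2^2·9. Since 85 ≡ 5 (mod 8), (2 / 85) = -1, and (2 / 85)^2 = +1. Now have -(9 / 85).
9 ≡ 1 (mod 4), so quadratic reciprocity gives (9 / 85) = (85 / 9). Reduce: 85 ≡ 4 (mod 9). Now have -(4 / 9).
Factor out 2: 4 = 2^2. Since 9 ≡ 1 (mod 8), (2 / 9) = +1, and (2 / 9)^2 = +1. Now have -(1 / 9).
(1 / 9) = 1. Collecting the sign factors: -1.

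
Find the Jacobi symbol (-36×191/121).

1

By multiplicativity, (-36·191/121) = (-36/121)·(191/121).
First factor (-36/121):
(-36/121)
  = (85/121)    [-36 ≡ 85 mod 121]
  = (121/85)    [QR: 85 ≡ 1 mod 4, sign kept]
  = (36/85)    [121 ≡ 36 mod 85]
  = (9/85)    [85 ≡ 5 mod 8 ⇒ (2/85)^2 = +1]
  = (85/9)    [QR: 9 ≡ 1 mod 4, sign kept]
  = (4/9)    [85 ≡ 4 mod 9]
  = (1/9)    [9 ≡ 1 mod 8 ⇒ (2/9)^2 = +1]
  = 1    [(1/9) = 1]
Second factor (191/121):
(191/121)
  = (70/121)    [191 ≡ 70 mod 121]
  = (35/121)    [121 ≡ 1 mod 8 ⇒ (2/121) = +1]
  = (121/35)    [QR: 121 ≡ 1 mod 4, sign kept]
  = (16/35)    [121 ≡ 16 mod 35]
  = (1/35)    [35 ≡ 3 mod 8 ⇒ (2/35)^4 = +1]
  = 1    [(1/35) = 1]
Product: (1)·(1) = 1.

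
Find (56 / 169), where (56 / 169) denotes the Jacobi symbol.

1

(56 / 169)
  = (7 / 169)    [169 ≡ 1 mod 8 ⇒ (2 / 169)^3 = +1]
  = (169 / 7)    [QR: 169 ≡ 1 mod 4, sign kept]
  = (1 / 7)    [169 ≡ 1 mod 7]
  = 1    [(1 / 7) = 1]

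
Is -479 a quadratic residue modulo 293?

yes

Pull out -1: (-479/293) = (-1/293)·(479/293). Since 293 ≡ 1 (mod 4), (-1/293) = +1. Now have (479/293).
Reduce the numerator: 479 ≡ 186 (mod 293), so (479/293) = (186/293).
Factor out 2: 186 = 2·93. Since 293 ≡ 5 (mod 8), (2/293) = -1. Now have -(93/293).
93 ≡ 1 (mod 4), so quadratic reciprocity gives (93/293) = (293/93). Reduce: 293 ≡ 14 (mod 93). Now have -(14/93).
Factor out 2: 14 = 2·7. Since 93 ≡ 5 (mod 8), (2/93) = -1. Now have (7/93).
93 ≡ 1 (mod 4), so quadratic reciprocity gives (7/93) = (93/7). Reduce: 93 ≡ 2 (mod 7). Now have (2/7).
Factor out 2: 2 = 2. Since 7 ≡ 7 (mod 8), (2/7) = +1. Now have (1/7).
(1/7) = 1. Collecting the sign factors: 1.
(-479/293) = 1, and 293 is prime, so -479 is a quadratic residue mod 293.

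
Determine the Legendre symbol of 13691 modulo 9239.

1

(13691/9239)
  = (4452/9239)    [13691 ≡ 4452 mod 9239]
  = (1113/9239)    [9239 ≡ 7 mod 8 ⇒ (2/9239)^2 = +1]
  = (9239/1113)    [QR: 1113 ≡ 1 mod 4, sign kept]
  = (335/1113)    [9239 ≡ 335 mod 1113]
  = (1113/335)    [QR: 1113 ≡ 1 mod 4, sign kept]
  = (108/335)    [1113 ≡ 108 mod 335]
  = (27/335)    [335 ≡ 7 mod 8 ⇒ (2/335)^2 = +1]
  = -(335/27)    [QR: both ≡ 3 mod 4, sign flips]
  = -(11/27)    [335 ≡ 11 mod 27]
  = (27/11)    [QR: both ≡ 3 mod 4, sign flips]
  = (5/11)    [27 ≡ 5 mod 11]
  = (11/5)    [QR: 5 ≡ 1 mod 4, sign kept]
  = (1/5)    [11 ≡ 1 mod 5]
  = 1    [(1/5) = 1]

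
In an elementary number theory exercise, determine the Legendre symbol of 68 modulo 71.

-1

(68/71)
  = (17/71)    [71 ≡ 7 mod 8 ⇒ (2/71)^2 = +1]
  = (71/17)    [QR: 17 ≡ 1 mod 4, sign kept]
  = (3/17)    [71 ≡ 3 mod 17]
  = (17/3)    [QR: 17 ≡ 1 mod 4, sign kept]
  = (2/3)    [17 ≡ 2 mod 3]
  = -(1/3)    [3 ≡ 3 mod 8 ⇒ (2/3) = -1]
  = -1    [(1/3) = 1]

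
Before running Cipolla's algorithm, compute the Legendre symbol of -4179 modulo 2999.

(-4179|2999)
  = -(4179|2999)    [2999 ≡ 3 mod 4 ⇒ (-1|2999) = -1]
  = -(1180|2999)    [4179 ≡ 1180 mod 2999]
  = -(295|2999)    [2999 ≡ 7 mod 8 ⇒ (2|2999)^2 = +1]
  = (2999|295)    [QR: both ≡ 3 mod 4, sign flips]
  = (49|295)    [2999 ≡ 49 mod 295]
  = (295|49)    [QR: 49 ≡ 1 mod 4, sign kept]
  = (1|49)    [295 ≡ 1 mod 49]
  = 1    [(1|49) = 1]

1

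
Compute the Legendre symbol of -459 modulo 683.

(-459/683)
  = (224/683)    [-459 ≡ 224 mod 683]
  = -(7/683)    [683 ≡ 3 mod 8 ⇒ (2/683)^5 = -1]
  = (683/7)    [QR: both ≡ 3 mod 4, sign flips]
  = (4/7)    [683 ≡ 4 mod 7]
  = (1/7)    [7 ≡ 7 mod 8 ⇒ (2/7)^2 = +1]
  = 1    [(1/7) = 1]

1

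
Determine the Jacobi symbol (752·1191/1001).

By multiplicativity, (752·1191/1001) = (752/1001)·(1191/1001).
First factor (752/1001):
(752/1001)
  = (47/1001)    [1001 ≡ 1 mod 8 ⇒ (2/1001)^4 = +1]
  = (1001/47)    [QR: 1001 ≡ 1 mod 4, sign kept]
  = (14/47)    [1001 ≡ 14 mod 47]
  = (7/47)    [47 ≡ 7 mod 8 ⇒ (2/47) = +1]
  = -(47/7)    [QR: both ≡ 3 mod 4, sign flips]
  = -(5/7)    [47 ≡ 5 mod 7]
  = -(7/5)    [QR: 5 ≡ 1 mod 4, sign kept]
  = -(2/5)    [7 ≡ 2 mod 5]
  = (1/5)    [5 ≡ 5 mod 8 ⇒ (2/5) = -1]
  = 1    [(1/5) = 1]
Second factor (1191/1001):
(1191/1001)
  = (190/1001)    [1191 ≡ 190 mod 1001]
  = (95/1001)    [1001 ≡ 1 mod 8 ⇒ (2/1001) = +1]
  = (1001/95)    [QR: 1001 ≡ 1 mod 4, sign kept]
  = (51/95)    [1001 ≡ 51 mod 95]
  = -(95/51)    [QR: both ≡ 3 mod 4, sign flips]
  = -(44/51)    [95 ≡ 44 mod 51]
  = -(11/51)    [51 ≡ 3 mod 8 ⇒ (2/51)^2 = +1]
  = (51/11)    [QR: both ≡ 3 mod 4, sign flips]
  = (7/11)    [51 ≡ 7 mod 11]
  = -(11/7)    [QR: both ≡ 3 mod 4, sign flips]
  = -(4/7)    [11 ≡ 4 mod 7]
  = -(1/7)    [7 ≡ 7 mod 8 ⇒ (2/7)^2 = +1]
  = -1    [(1/7) = 1]
Product: (1)·(-1) = -1.

-1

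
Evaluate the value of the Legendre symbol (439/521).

521 ≡ 1 (mod 4), so quadratic reciprocity gives (439/521) = (521/439). Reduce: 521 ≡ 82 (mod 439). Now have (82/439).
Factor out 2: 82 = 2·41. Since 439 ≡ 7 (mod 8), (2/439) = +1. Now have (41/439).
41 ≡ 1 (mod 4), so quadratic reciprocity gives (41/439) = (439/41). Reduce: 439 ≡ 29 (mod 41). Now have (29/41).
29 ≡ 1 (mod 4), so quadratic reciprocity gives (29/41) = (41/29). Reduce: 41 ≡ 12 (mod 29). Now have (12/29).
Factor out 2: 12 = 2^2·3. Since 29 ≡ 5 (mod 8), (2/29) = -1, and (2/29)^2 = +1. Now have (3/29).
29 ≡ 1 (mod 4), so quadratic reciprocity gives (3/29) = (29/3). Reduce: 29 ≡ 2 (mod 3). Now have (2/3).
Factor out 2: 2 = 2. Since 3 ≡ 3 (mod 8), (2/3) = -1. Now have -(1/3).
(1/3) = 1. Collecting the sign factors: -1.

-1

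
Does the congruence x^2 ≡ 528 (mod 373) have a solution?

Reduce the numerator: 528 ≡ 155 (mod 373), so (528/373) = (155/373).
373 ≡ 1 (mod 4), so quadratic reciprocity gives (155/373) = (373/155). Reduce: 373 ≡ 63 (mod 155). Now have (63/155).
Both 63 ≡ 3 and 155 ≡ 3 (mod 4), so reciprocity gives (63/155) = -(155/63). Reduce: 155 ≡ 29 (mod 63). Now have -(29/63).
29 ≡ 1 (mod 4), so quadratic reciprocity gives (29/63) = (63/29). Reduce: 63 ≡ 5 (mod 29). Now have -(5/29).
5 ≡ 1 (mod 4), so quadratic reciprocity gives (5/29) = (29/5). Reduce: 29 ≡ 4 (mod 5). Now have -(4/5).
Factor out 2: 4 = 2^2. Since 5 ≡ 5 (mod 8), (2/5) = -1, and (2/5)^2 = +1. Now have -(1/5).
(1/5) = 1. Collecting the sign factors: -1.
(528/373) = -1, and 373 is prime, so 528 is not a quadratic residue mod 373.

no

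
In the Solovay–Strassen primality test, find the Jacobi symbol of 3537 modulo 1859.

-1

Reduce the numerator: 3537 ≡ 1678 (mod 1859), so (3537 / 1859) = (1678 / 1859).
Factor out 2: 1678 = 2·839. Since 1859 ≡ 3 (mod 8), (2 / 1859) = -1. Now have -(839 / 1859).
Both 839 ≡ 3 and 1859 ≡ 3 (mod 4), so reciprocity gives (839 / 1859) = -(1859 / 839). Reduce: 1859 ≡ 181 (mod 839). Now have (181 / 839).
181 ≡ 1 (mod 4), so quadratic reciprocity gives (181 / 839) = (839 / 181). Reduce: 839 ≡ 115 (mod 181). Now have (115 / 181).
181 ≡ 1 (mod 4), so quadratic reciprocity gives (115 / 181) = (181 / 115). Reduce: 181 ≡ 66 (mod 115). Now have (66 / 115).
Factor out 2: 66 = 2·33. Since 115 ≡ 3 (mod 8), (2 / 115) = -1. Now have -(33 / 115).
33 ≡ 1 (mod 4), so quadratic reciprocity gives (33 / 115) = (115 / 33). Reduce: 115 ≡ 16 (mod 33). Now have -(16 / 33).
Factor out 2: 16 = 2^4. Since 33 ≡ 1 (mod 8), (2 / 33) = +1, and (2 / 33)^4 = +1. Now have -(1 / 33).
(1 / 33) = 1. Collecting the sign factors: -1.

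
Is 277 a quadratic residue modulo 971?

no

(277|971)
  = (971|277)    [QR: 277 ≡ 1 mod 4, sign kept]
  = (140|277)    [971 ≡ 140 mod 277]
  = (35|277)    [277 ≡ 5 mod 8 ⇒ (2|277)^2 = +1]
  = (277|35)    [QR: 277 ≡ 1 mod 4, sign kept]
  = (32|35)    [277 ≡ 32 mod 35]
  = -(1|35)    [35 ≡ 3 mod 8 ⇒ (2|35)^5 = -1]
  = -1    [(1|35) = 1]
The Legendre symbol is -1, so x^2 ≡ 277 (mod 971) has no solution.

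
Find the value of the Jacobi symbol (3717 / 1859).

-1

Reduce the numerator: 3717 ≡ 1858 (mod 1859), so (3717 / 1859) = (1858 / 1859).
Factor out 2: 1858 = 2·929. Since 1859 ≡ 3 (mod 8), (2 / 1859) = -1. Now have -(929 / 1859).
929 ≡ 1 (mod 4), so quadratic reciprocity gives (929 / 1859) = (1859 / 929). Reduce: 1859 ≡ 1 (mod 929). Now have -(1 / 929).
(1 / 929) = 1. Collecting the sign factors: -1.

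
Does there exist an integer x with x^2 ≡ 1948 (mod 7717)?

(1948/7717)
  = (487/7717)    [7717 ≡ 5 mod 8 ⇒ (2/7717)^2 = +1]
  = (7717/487)    [QR: 7717 ≡ 1 mod 4, sign kept]
  = (412/487)    [7717 ≡ 412 mod 487]
  = (103/487)    [487 ≡ 7 mod 8 ⇒ (2/487)^2 = +1]
  = -(487/103)    [QR: both ≡ 3 mod 4, sign flips]
  = -(75/103)    [487 ≡ 75 mod 103]
  = (103/75)    [QR: both ≡ 3 mod 4, sign flips]
  = (28/75)    [103 ≡ 28 mod 75]
  = (7/75)    [75 ≡ 3 mod 8 ⇒ (2/75)^2 = +1]
  = -(75/7)    [QR: both ≡ 3 mod 4, sign flips]
  = -(5/7)    [75 ≡ 5 mod 7]
  = -(7/5)    [QR: 5 ≡ 1 mod 4, sign kept]
  = -(2/5)    [7 ≡ 2 mod 5]
  = (1/5)    [5 ≡ 5 mod 8 ⇒ (2/5) = -1]
  = 1    [(1/5) = 1]
The Legendre symbol is 1, so x^2 ≡ 1948 (mod 7717) has solution.

yes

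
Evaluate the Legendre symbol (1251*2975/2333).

By multiplicativity, (1251·2975/2333) = (1251/2333)·(2975/2333).
First factor (1251/2333):
(1251/2333)
  = (2333/1251)    [QR: 2333 ≡ 1 mod 4, sign kept]
  = (1082/1251)    [2333 ≡ 1082 mod 1251]
  = -(541/1251)    [1251 ≡ 3 mod 8 ⇒ (2/1251) = -1]
  = -(1251/541)    [QR: 541 ≡ 1 mod 4, sign kept]
  = -(169/541)    [1251 ≡ 169 mod 541]
  = -(541/169)    [QR: 169 ≡ 1 mod 4, sign kept]
  = -(34/169)    [541 ≡ 34 mod 169]
  = -(17/169)    [169 ≡ 1 mod 8 ⇒ (2/169) = +1]
  = -(169/17)    [QR: 17 ≡ 1 mod 4, sign kept]
  = -(16/17)    [169 ≡ 16 mod 17]
  = -(1/17)    [17 ≡ 1 mod 8 ⇒ (2/17)^4 = +1]
  = -1    [(1/17) = 1]
Second factor (2975/2333):
(2975/2333)
  = (642/2333)    [2975 ≡ 642 mod 2333]
  = -(321/2333)    [2333 ≡ 5 mod 8 ⇒ (2/2333) = -1]
  = -(2333/321)    [QR: 321 ≡ 1 mod 4, sign kept]
  = -(86/321)    [2333 ≡ 86 mod 321]
  = -(43/321)    [321 ≡ 1 mod 8 ⇒ (2/321) = +1]
  = -(321/43)    [QR: 321 ≡ 1 mod 4, sign kept]
  = -(20/43)    [321 ≡ 20 mod 43]
  = -(5/43)    [43 ≡ 3 mod 8 ⇒ (2/43)^2 = +1]
  = -(43/5)    [QR: 5 ≡ 1 mod 4, sign kept]
  = -(3/5)    [43 ≡ 3 mod 5]
  = -(5/3)    [QR: 5 ≡ 1 mod 4, sign kept]
  = -(2/3)    [5 ≡ 2 mod 3]
  = (1/3)    [3 ≡ 3 mod 8 ⇒ (2/3) = -1]
  = 1    [(1/3) = 1]
Product: (-1)·(1) = -1.

-1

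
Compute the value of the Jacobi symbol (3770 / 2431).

(3770 / 2431)
  = (1339 / 2431)    [3770 ≡ 1339 mod 2431]
  = -(2431 / 1339)    [QR: both ≡ 3 mod 4, sign flips]
  = -(1092 / 1339)    [2431 ≡ 1092 mod 1339]
  = -(273 / 1339)    [1339 ≡ 3 mod 8 ⇒ (2 / 1339)^2 = +1]
  = -(1339 / 273)    [QR: 273 ≡ 1 mod 4, sign kept]
  = -(247 / 273)    [1339 ≡ 247 mod 273]
  = -(273 / 247)    [QR: 273 ≡ 1 mod 4, sign kept]
  = -(26 / 247)    [273 ≡ 26 mod 247]
  = -(13 / 247)    [247 ≡ 7 mod 8 ⇒ (2 / 247) = +1]
  = -(247 / 13)    [QR: 13 ≡ 1 mod 4, sign kept]
  = -(0 / 13)    [247 ≡ 0 mod 13]
  = 0    [numerator 0, gcd > 1]

0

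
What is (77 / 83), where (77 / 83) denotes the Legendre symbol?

1

(77 / 83)
  = (83 / 77)    [QR: 77 ≡ 1 mod 4, sign kept]
  = (6 / 77)    [83 ≡ 6 mod 77]
  = -(3 / 77)    [77 ≡ 5 mod 8 ⇒ (2 / 77) = -1]
  = -(77 / 3)    [QR: 77 ≡ 1 mod 4, sign kept]
  = -(2 / 3)    [77 ≡ 2 mod 3]
  = (1 / 3)    [3 ≡ 3 mod 8 ⇒ (2 / 3) = -1]
  = 1    [(1 / 3) = 1]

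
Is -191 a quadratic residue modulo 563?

(-191/563)
  = -(191/563)    [563 ≡ 3 mod 4 ⇒ (-1/563) = -1]
  = (563/191)    [QR: both ≡ 3 mod 4, sign flips]
  = (181/191)    [563 ≡ 181 mod 191]
  = (191/181)    [QR: 181 ≡ 1 mod 4, sign kept]
  = (10/181)    [191 ≡ 10 mod 181]
  = -(5/181)    [181 ≡ 5 mod 8 ⇒ (2/181) = -1]
  = -(181/5)    [QR: 5 ≡ 1 mod 4, sign kept]
  = -(1/5)    [181 ≡ 1 mod 5]
  = -1    [(1/5) = 1]
The Legendre symbol is -1, so x^2 ≡ -191 (mod 563) has no solution.

no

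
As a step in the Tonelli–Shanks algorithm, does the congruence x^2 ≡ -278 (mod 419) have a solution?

yes

(-278/419)
  = (141/419)    [-278 ≡ 141 mod 419]
  = (419/141)    [QR: 141 ≡ 1 mod 4, sign kept]
  = (137/141)    [419 ≡ 137 mod 141]
  = (141/137)    [QR: 137 ≡ 1 mod 4, sign kept]
  = (4/137)    [141 ≡ 4 mod 137]
  = (1/137)    [137 ≡ 1 mod 8 ⇒ (2/137)^2 = +1]
  = 1    [(1/137) = 1]
(-278/419) = 1, and 419 is prime, so -278 is a quadratic residue mod 419.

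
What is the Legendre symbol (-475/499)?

(-475/499)
  = (24/499)    [-475 ≡ 24 mod 499]
  = -(3/499)    [499 ≡ 3 mod 8 ⇒ (2/499)^3 = -1]
  = (499/3)    [QR: both ≡ 3 mod 4, sign flips]
  = (1/3)    [499 ≡ 1 mod 3]
  = 1    [(1/3) = 1]

1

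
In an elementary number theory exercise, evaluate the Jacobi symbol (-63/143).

-1

Pull out -1: (-63/143) = (-1/143)·(63/143). Since 143 ≡ 3 (mod 4), (-1/143) = -1. Now have -(63/143).
Both 63 ≡ 3 and 143 ≡ 3 (mod 4), so reciprocity gives (63/143) = -(143/63). Reduce: 143 ≡ 17 (mod 63). Now have (17/63).
17 ≡ 1 (mod 4), so quadratic reciprocity gives (17/63) = (63/17). Reduce: 63 ≡ 12 (mod 17). Now have (12/17).
Factor out 2: 12 = 2^2·3. Since 17 ≡ 1 (mod 8), (2/17) = +1, and (2/17)^2 = +1. Now have (3/17).
17 ≡ 1 (mod 4), so quadratic reciprocity gives (3/17) = (17/3). Reduce: 17 ≡ 2 (mod 3). Now have (2/3).
Factor out 2: 2 = 2. Since 3 ≡ 3 (mod 8), (2/3) = -1. Now have -(1/3).
(1/3) = 1. Collecting the sign factors: -1.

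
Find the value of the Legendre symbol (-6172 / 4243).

Reduce the numerator: -6172 ≡ 2314 (mod 4243), so (-6172 / 4243) = (2314 / 4243).
Factor out 2: 2314 = 2·1157. Since 4243 ≡ 3 (mod 8), (2 / 4243) = -1. Now have -(1157 / 4243).
1157 ≡ 1 (mod 4), so quadratic reciprocity gives (1157 / 4243) = (4243 / 1157). Reduce: 4243 ≡ 772 (mod 1157). Now have -(772 / 1157).
Factor out 2: 772 = 2^2·193. Since 1157 ≡ 5 (mod 8), (2 / 1157) = -1, and (2 / 1157)^2 = +1. Now have -(193 / 1157).
193 ≡ 1 (mod 4), so quadratic reciprocity gives (193 / 1157) = (1157 / 193). Reduce: 1157 ≡ 192 (mod 193). Now have -(192 / 193).
Factor out 2: 192 = 2^6·3. Since 193 ≡ 1 (mod 8), (2 / 193) = +1, and (2 / 193)^6 = +1. Now have -(3 / 193).
193 ≡ 1 (mod 4), so quadratic reciprocity gives (3 / 193) = (193 / 3). Reduce: 193 ≡ 1 (mod 3). Now have -(1 / 3).
(1 / 3) = 1. Collecting the sign factors: -1.

-1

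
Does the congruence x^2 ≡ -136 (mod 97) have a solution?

(-136|97)
  = (136|97)    [97 ≡ 1 mod 4 ⇒ (-1|97) = +1]
  = (39|97)    [136 ≡ 39 mod 97]
  = (97|39)    [QR: 97 ≡ 1 mod 4, sign kept]
  = (19|39)    [97 ≡ 19 mod 39]
  = -(39|19)    [QR: both ≡ 3 mod 4, sign flips]
  = -(1|19)    [39 ≡ 1 mod 19]
  = -1    [(1|19) = 1]
(-136|97) = -1, and 97 is prime, so -136 is not a quadratic residue mod 97.

no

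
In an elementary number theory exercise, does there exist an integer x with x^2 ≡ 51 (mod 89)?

no

89 ≡ 1 (mod 4), so quadratic reciprocity gives (51|89) = (89|51). Reduce: 89 ≡ 38 (mod 51). Now have (38|51).
Factor out 2: 38 = 2·19. Since 51 ≡ 3 (mod 8), (2|51) = -1. Now have -(19|51).
Both 19 ≡ 3 and 51 ≡ 3 (mod 4), so reciprocity gives (19|51) = -(51|19). Reduce: 51 ≡ 13 (mod 19). Now have (13|19).
13 ≡ 1 (mod 4), so quadratic reciprocity gives (13|19) = (19|13). Reduce: 19 ≡ 6 (mod 13). Now have (6|13).
Factor out 2: 6 = 2·3. Since 13 ≡ 5 (mod 8), (2|13) = -1. Now have -(3|13).
13 ≡ 1 (mod 4), so quadratic reciprocity gives (3|13) = (13|3). Reduce: 13 ≡ 1 (mod 3). Now have -(1|3).
(1|3) = 1. Collecting the sign factors: -1.
The Legendre symbol is -1, so x^2 ≡ 51 (mod 89) has no solution.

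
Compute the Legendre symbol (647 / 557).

(647 / 557)
  = (90 / 557)    [647 ≡ 90 mod 557]
  = -(45 / 557)    [557 ≡ 5 mod 8 ⇒ (2 / 557) = -1]
  = -(557 / 45)    [QR: 45 ≡ 1 mod 4, sign kept]
  = -(17 / 45)    [557 ≡ 17 mod 45]
  = -(45 / 17)    [QR: 17 ≡ 1 mod 4, sign kept]
  = -(11 / 17)    [45 ≡ 11 mod 17]
  = -(17 / 11)    [QR: 17 ≡ 1 mod 4, sign kept]
  = -(6 / 11)    [17 ≡ 6 mod 11]
  = (3 / 11)    [11 ≡ 3 mod 8 ⇒ (2 / 11) = -1]
  = -(11 / 3)    [QR: both ≡ 3 mod 4, sign flips]
  = -(2 / 3)    [11 ≡ 2 mod 3]
  = (1 / 3)    [3 ≡ 3 mod 8 ⇒ (2 / 3) = -1]
  = 1    [(1 / 3) = 1]

1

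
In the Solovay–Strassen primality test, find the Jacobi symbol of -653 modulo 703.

1

(-653/703)
  = (50/703)    [-653 ≡ 50 mod 703]
  = (25/703)    [703 ≡ 7 mod 8 ⇒ (2/703) = +1]
  = (703/25)    [QR: 25 ≡ 1 mod 4, sign kept]
  = (3/25)    [703 ≡ 3 mod 25]
  = (25/3)    [QR: 25 ≡ 1 mod 4, sign kept]
  = (1/3)    [25 ≡ 1 mod 3]
  = 1    [(1/3) = 1]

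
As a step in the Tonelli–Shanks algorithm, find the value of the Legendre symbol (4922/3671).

Reduce the numerator: 4922 ≡ 1251 (mod 3671), so (4922/3671) = (1251/3671).
Both 1251 ≡ 3 and 3671 ≡ 3 (mod 4), so reciprocity gives (1251/3671) = -(3671/1251). Reduce: 3671 ≡ 1169 (mod 1251). Now have -(1169/1251).
1169 ≡ 1 (mod 4), so quadratic reciprocity gives (1169/1251) = (1251/1169). Reduce: 1251 ≡ 82 (mod 1169). Now have -(82/1169).
Factor out 2: 82 = 2·41. Since 1169 ≡ 1 (mod 8), (2/1169) = +1. Now have -(41/1169).
41 ≡ 1 (mod 4), so quadratic reciprocity gives (41/1169) = (1169/41). Reduce: 1169 ≡ 21 (mod 41). Now have -(21/41).
21 ≡ 1 (mod 4), so quadratic reciprocity gives (21/41) = (41/21). Reduce: 41 ≡ 20 (mod 21). Now have -(20/21).
Factor out 2: 20 = 2^2·5. Since 21 ≡ 5 (mod 8), (2/21) = -1, and (2/21)^2 = +1. Now have -(5/21).
5 ≡ 1 (mod 4), so quadratic reciprocity gives (5/21) = (21/5). Reduce: 21 ≡ 1 (mod 5). Now have -(1/5).
(1/5) = 1. Collecting the sign factors: -1.

-1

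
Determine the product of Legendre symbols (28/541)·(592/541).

By multiplicativity, (28·592/541) = (28/541)·(592/541).
First factor (28/541):
Factor out 2: 28 = 2^2·7. Since 541 ≡ 5 (mod 8), (2/541) = -1, and (2/541)^2 = +1. Now have (7/541).
541 ≡ 1 (mod 4), so quadratic reciprocity gives (7/541) = (541/7). Reduce: 541 ≡ 2 (mod 7). Now have (2/7).
Factor out 2: 2 = 2. Since 7 ≡ 7 (mod 8), (2/7) = +1. Now have (1/7).
(1/7) = 1. Collecting the sign factors: 1.
Second factor (592/541):
Reduce the numerator: 592 ≡ 51 (mod 541), so (592/541) = (51/541).
541 ≡ 1 (mod 4), so quadratic reciprocity gives (51/541) = (541/51). Reduce: 541 ≡ 31 (mod 51). Now have (31/51).
Both 31 ≡ 3 and 51 ≡ 3 (mod 4), so reciprocity gives (31/51) = -(51/31). Reduce: 51 ≡ 20 (mod 31). Now have -(20/31).
Factor out 2: 20 = 2^2·5. Since 31 ≡ 7 (mod 8), (2/31) = +1, and (2/31)^2 = +1. Now have -(5/31).
5 ≡ 1 (mod 4), so quadratic reciprocity gives (5/31) = (31/5). Reduce: 31 ≡ 1 (mod 5). Now have -(1/5).
(1/5) = 1. Collecting the sign factors: -1.
Product: (1)·(-1) = -1.

-1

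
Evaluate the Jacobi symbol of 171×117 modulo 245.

By multiplicativity, (171·117/245) = (171/245)·(117/245).
First factor (171/245):
245 ≡ 1 (mod 4), so quadratic reciprocity gives (171/245) = (245/171). Reduce: 245 ≡ 74 (mod 171). Now have (74/171).
Factor out 2: 74 = 2·37. Since 171 ≡ 3 (mod 8), (2/171) = -1. Now have -(37/171).
37 ≡ 1 (mod 4), so quadratic reciprocity gives (37/171) = (171/37). Reduce: 171 ≡ 23 (mod 37). Now have -(23/37).
37 ≡ 1 (mod 4), so quadratic reciprocity gives (23/37) = (37/23). Reduce: 37 ≡ 14 (mod 23). Now have -(14/23).
Factor out 2: 14 = 2·7. Since 23 ≡ 7 (mod 8), (2/23) = +1. Now have -(7/23).
Both 7 ≡ 3 and 23 ≡ 3 (mod 4), so reciprocity gives (7/23) = -(23/7). Reduce: 23 ≡ 2 (mod 7). Now have (2/7).
Factor out 2: 2 = 2. Since 7 ≡ 7 (mod 8), (2/7) = +1. Now have (1/7).
(1/7) = 1. Collecting the sign factors: 1.
Second factor (117/245):
117 ≡ 1 (mod 4), so quadratic reciprocity gives (117/245) = (245/117). Reduce: 245 ≡ 11 (mod 117). Now have (11/117).
117 ≡ 1 (mod 4), so quadratic reciprocity gives (11/117) = (117/11). Reduce: 117 ≡ 7 (mod 11). Now have (7/11).
Both 7 ≡ 3 and 11 ≡ 3 (mod 4), so reciprocity gives (7/11) = -(11/7). Reduce: 11 ≡ 4 (mod 7). Now have -(4/7).
Factor out 2: 4 = 2^2. Since 7 ≡ 7 (mod 8), (2/7) = +1, and (2/7)^2 = +1. Now have -(1/7).
(1/7) = 1. Collecting the sign factors: -1.
Product: (1)·(-1) = -1.

-1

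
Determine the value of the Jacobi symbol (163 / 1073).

1

1073 ≡ 1 (mod 4), so quadratic reciprocity gives (163 / 1073) = (1073 / 163). Reduce: 1073 ≡ 95 (mod 163). Now have (95 / 163).
Both 95 ≡ 3 and 163 ≡ 3 (mod 4), so reciprocity gives (95 / 163) = -(163 / 95). Reduce: 163 ≡ 68 (mod 95). Now have -(68 / 95).
Factor out 2: 68 = 2^2·17. Since 95 ≡ 7 (mod 8), (2 / 95) = +1, and (2 / 95)^2 = +1. Now have -(17 / 95).
17 ≡ 1 (mod 4), so quadratic reciprocity gives (17 / 95) = (95 / 17). Reduce: 95 ≡ 10 (mod 17). Now have -(10 / 17).
Factor out 2: 10 = 2·5. Since 17 ≡ 1 (mod 8), (2 / 17) = +1. Now have -(5 / 17).
5 ≡ 1 (mod 4), so quadratic reciprocity gives (5 / 17) = (17 / 5). Reduce: 17 ≡ 2 (mod 5). Now have -(2 / 5).
Factor out 2: 2 = 2. Since 5 ≡ 5 (mod 8), (2 / 5) = -1. Now have (1 / 5).
(1 / 5) = 1. Collecting the sign factors: 1.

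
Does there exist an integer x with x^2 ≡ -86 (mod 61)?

(-86/61)
  = (86/61)    [61 ≡ 1 mod 4 ⇒ (-1/61) = +1]
  = (25/61)    [86 ≡ 25 mod 61]
  = (61/25)    [QR: 25 ≡ 1 mod 4, sign kept]
  = (11/25)    [61 ≡ 11 mod 25]
  = (25/11)    [QR: 25 ≡ 1 mod 4, sign kept]
  = (3/11)    [25 ≡ 3 mod 11]
  = -(11/3)    [QR: both ≡ 3 mod 4, sign flips]
  = -(2/3)    [11 ≡ 2 mod 3]
  = (1/3)    [3 ≡ 3 mod 8 ⇒ (2/3) = -1]
  = 1    [(1/3) = 1]
(-86/61) = 1, and 61 is prime, so -86 is a quadratic residue mod 61.

yes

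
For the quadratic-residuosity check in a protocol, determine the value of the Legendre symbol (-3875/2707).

-1

(-3875/2707)
  = -(3875/2707)    [2707 ≡ 3 mod 4 ⇒ (-1/2707) = -1]
  = -(1168/2707)    [3875 ≡ 1168 mod 2707]
  = -(73/2707)    [2707 ≡ 3 mod 8 ⇒ (2/2707)^4 = +1]
  = -(2707/73)    [QR: 73 ≡ 1 mod 4, sign kept]
  = -(6/73)    [2707 ≡ 6 mod 73]
  = -(3/73)    [73 ≡ 1 mod 8 ⇒ (2/73) = +1]
  = -(73/3)    [QR: 73 ≡ 1 mod 4, sign kept]
  = -(1/3)    [73 ≡ 1 mod 3]
  = -1    [(1/3) = 1]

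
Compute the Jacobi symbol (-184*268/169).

1

By multiplicativity, (-184·268/169) = (-184/169)·(268/169).
First factor (-184/169):
(-184/169)
  = (184/169)    [169 ≡ 1 mod 4 ⇒ (-1/169) = +1]
  = (15/169)    [184 ≡ 15 mod 169]
  = (169/15)    [QR: 169 ≡ 1 mod 4, sign kept]
  = (4/15)    [169 ≡ 4 mod 15]
  = (1/15)    [15 ≡ 7 mod 8 ⇒ (2/15)^2 = +1]
  = 1    [(1/15) = 1]
Second factor (268/169):
(268/169)
  = (99/169)    [268 ≡ 99 mod 169]
  = (169/99)    [QR: 169 ≡ 1 mod 4, sign kept]
  = (70/99)    [169 ≡ 70 mod 99]
  = -(35/99)    [99 ≡ 3 mod 8 ⇒ (2/99) = -1]
  = (99/35)    [QR: both ≡ 3 mod 4, sign flips]
  = (29/35)    [99 ≡ 29 mod 35]
  = (35/29)    [QR: 29 ≡ 1 mod 4, sign kept]
  = (6/29)    [35 ≡ 6 mod 29]
  = -(3/29)    [29 ≡ 5 mod 8 ⇒ (2/29) = -1]
  = -(29/3)    [QR: 29 ≡ 1 mod 4, sign kept]
  = -(2/3)    [29 ≡ 2 mod 3]
  = (1/3)    [3 ≡ 3 mod 8 ⇒ (2/3) = -1]
  = 1    [(1/3) = 1]
Product: (1)·(1) = 1.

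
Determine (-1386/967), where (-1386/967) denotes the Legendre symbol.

1

Reduce the numerator: -1386 ≡ 548 (mod 967), so (-1386/967) = (548/967).
Factor out 2: 548 = 2^2·137. Since 967 ≡ 7 (mod 8), (2/967) = +1, and (2/967)^2 = +1. Now have (137/967).
137 ≡ 1 (mod 4), so quadratic reciprocity gives (137/967) = (967/137). Reduce: 967 ≡ 8 (mod 137). Now have (8/137).
Factor out 2: 8 = 2^3. Since 137 ≡ 1 (mod 8), (2/137) = +1, and (2/137)^3 = +1. Now have (1/137).
(1/137) = 1. Collecting the sign factors: 1.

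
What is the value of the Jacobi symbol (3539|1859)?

(3539|1859)
  = (1680|1859)    [3539 ≡ 1680 mod 1859]
  = (105|1859)    [1859 ≡ 3 mod 8 ⇒ (2|1859)^4 = +1]
  = (1859|105)    [QR: 105 ≡ 1 mod 4, sign kept]
  = (74|105)    [1859 ≡ 74 mod 105]
  = (37|105)    [105 ≡ 1 mod 8 ⇒ (2|105) = +1]
  = (105|37)    [QR: 37 ≡ 1 mod 4, sign kept]
  = (31|37)    [105 ≡ 31 mod 37]
  = (37|31)    [QR: 37 ≡ 1 mod 4, sign kept]
  = (6|31)    [37 ≡ 6 mod 31]
  = (3|31)    [31 ≡ 7 mod 8 ⇒ (2|31) = +1]
  = -(31|3)    [QR: both ≡ 3 mod 4, sign flips]
  = -(1|3)    [31 ≡ 1 mod 3]
  = -1    [(1|3) = 1]

-1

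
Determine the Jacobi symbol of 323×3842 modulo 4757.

-1

By multiplicativity, (323·3842 / 4757) = (323 / 4757)·(3842 / 4757).
First factor (323 / 4757):
(323 / 4757)
  = (4757 / 323)    [QR: 4757 ≡ 1 mod 4, sign kept]
  = (235 / 323)    [4757 ≡ 235 mod 323]
  = -(323 / 235)    [QR: both ≡ 3 mod 4, sign flips]
  = -(88 / 235)    [323 ≡ 88 mod 235]
  = (11 / 235)    [235 ≡ 3 mod 8 ⇒ (2 / 235)^3 = -1]
  = -(235 / 11)    [QR: both ≡ 3 mod 4, sign flips]
  = -(4 / 11)    [235 ≡ 4 mod 11]
  = -(1 / 11)    [11 ≡ 3 mod 8 ⇒ (2 / 11)^2 = +1]
  = -1    [(1 / 11) = 1]
Second factor (3842 / 4757):
(3842 / 4757)
  = -(1921 / 4757)    [4757 ≡ 5 mod 8 ⇒ (2 / 4757) = -1]
  = -(4757 / 1921)    [QR: 1921 ≡ 1 mod 4, sign kept]
  = -(915 / 1921)    [4757 ≡ 915 mod 1921]
  = -(1921 / 915)    [QR: 1921 ≡ 1 mod 4, sign kept]
  = -(91 / 915)    [1921 ≡ 91 mod 915]
  = (915 / 91)    [QR: both ≡ 3 mod 4, sign flips]
  = (5 / 91)    [915 ≡ 5 mod 91]
  = (91 / 5)    [QR: 5 ≡ 1 mod 4, sign kept]
  = (1 / 5)    [91 ≡ 1 mod 5]
  = 1    [(1 / 5) = 1]
Product: (-1)·(1) = -1.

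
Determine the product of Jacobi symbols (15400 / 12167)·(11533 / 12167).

By multiplicativity, (15400·11533 / 12167) = (15400 / 12167)·(11533 / 12167).
First factor (15400 / 12167):
(15400 / 12167)
  = (3233 / 12167)    [15400 ≡ 3233 mod 12167]
  = (12167 / 3233)    [QR: 3233 ≡ 1 mod 4, sign kept]
  = (2468 / 3233)    [12167 ≡ 2468 mod 3233]
  = (617 / 3233)    [3233 ≡ 1 mod 8 ⇒ (2 / 3233)^2 = +1]
  = (3233 / 617)    [QR: 617 ≡ 1 mod 4, sign kept]
  = (148 / 617)    [3233 ≡ 148 mod 617]
  = (37 / 617)    [617 ≡ 1 mod 8 ⇒ (2 / 617)^2 = +1]
  = (617 / 37)    [QR: 37 ≡ 1 mod 4, sign kept]
  = (25 / 37)    [617 ≡ 25 mod 37]
  = (37 / 25)    [QR: 25 ≡ 1 mod 4, sign kept]
  = (12 / 25)    [37 ≡ 12 mod 25]
  = (3 / 25)    [25 ≡ 1 mod 8 ⇒ (2 / 25)^2 = +1]
  = (25 / 3)    [QR: 25 ≡ 1 mod 4, sign kept]
  = (1 / 3)    [25 ≡ 1 mod 3]
  = 1    [(1 / 3) = 1]
Second factor (11533 / 12167):
(11533 / 12167)
  = (12167 / 11533)    [QR: 11533 ≡ 1 mod 4, sign kept]
  = (634 / 11533)    [12167 ≡ 634 mod 11533]
  = -(317 / 11533)    [11533 ≡ 5 mod 8 ⇒ (2 / 11533) = -1]
  = -(11533 / 317)    [QR: 317 ≡ 1 mod 4, sign kept]
  = -(121 / 317)    [11533 ≡ 121 mod 317]
  = -(317 / 121)    [QR: 121 ≡ 1 mod 4, sign kept]
  = -(75 / 121)    [317 ≡ 75 mod 121]
  = -(121 / 75)    [QR: 121 ≡ 1 mod 4, sign kept]
  = -(46 / 75)    [121 ≡ 46 mod 75]
  = (23 / 75)    [75 ≡ 3 mod 8 ⇒ (2 / 75) = -1]
  = -(75 / 23)    [QR: both ≡ 3 mod 4, sign flips]
  = -(6 / 23)    [75 ≡ 6 mod 23]
  = -(3 / 23)    [23 ≡ 7 mod 8 ⇒ (2 / 23) = +1]
  = (23 / 3)    [QR: both ≡ 3 mod 4, sign flips]
  = (2 / 3)    [23 ≡ 2 mod 3]
  = -(1 / 3)    [3 ≡ 3 mod 8 ⇒ (2 / 3) = -1]
  = -1    [(1 / 3) = 1]
Product: (1)·(-1) = -1.

-1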